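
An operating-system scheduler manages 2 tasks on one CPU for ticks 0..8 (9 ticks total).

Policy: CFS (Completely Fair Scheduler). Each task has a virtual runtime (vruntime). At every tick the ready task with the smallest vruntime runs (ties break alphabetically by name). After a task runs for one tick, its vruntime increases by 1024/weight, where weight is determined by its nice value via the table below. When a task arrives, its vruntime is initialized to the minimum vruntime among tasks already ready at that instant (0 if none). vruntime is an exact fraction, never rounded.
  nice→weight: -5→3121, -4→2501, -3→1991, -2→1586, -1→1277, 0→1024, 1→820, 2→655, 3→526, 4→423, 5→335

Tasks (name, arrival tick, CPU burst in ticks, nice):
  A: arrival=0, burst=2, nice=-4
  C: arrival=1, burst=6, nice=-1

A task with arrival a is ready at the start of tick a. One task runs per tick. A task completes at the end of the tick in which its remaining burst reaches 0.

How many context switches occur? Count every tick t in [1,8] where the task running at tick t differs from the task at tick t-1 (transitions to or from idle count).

context switches = 2

t=0: vr[A=0] → run A
t=1: vr[A=1024/2501 C=1024/2501] → run A
t=2: vr[C=1024/2501] → run C
t=3: vr[C=3868672/3193777] → run C
t=4: vr[C=6429696/3193777] → run C
t=5: vr[C=8990720/3193777] → run C
t=6: vr[C=11551744/3193777] → run C
t=7: vr[C=14112768/3193777] → run C
t=8: (idle)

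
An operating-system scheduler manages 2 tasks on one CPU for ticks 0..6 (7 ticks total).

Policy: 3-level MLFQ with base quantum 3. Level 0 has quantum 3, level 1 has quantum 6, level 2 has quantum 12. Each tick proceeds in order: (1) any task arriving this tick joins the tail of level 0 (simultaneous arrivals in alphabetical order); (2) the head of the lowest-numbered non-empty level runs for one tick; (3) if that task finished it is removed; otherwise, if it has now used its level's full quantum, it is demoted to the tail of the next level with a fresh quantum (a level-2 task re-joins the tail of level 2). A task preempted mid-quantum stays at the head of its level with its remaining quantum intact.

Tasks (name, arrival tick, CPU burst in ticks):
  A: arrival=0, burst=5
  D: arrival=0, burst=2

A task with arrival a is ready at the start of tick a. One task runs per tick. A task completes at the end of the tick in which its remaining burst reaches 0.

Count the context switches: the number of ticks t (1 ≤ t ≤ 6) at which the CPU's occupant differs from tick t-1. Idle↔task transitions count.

t=0: L0/L1/L2 = AD/-/- → run A
t=1: L0/L1/L2 = AD/-/- → run A
t=2: L0/L1/L2 = AD/-/- → run A
t=3: L0/L1/L2 = D/A/- → run D
t=4: L0/L1/L2 = D/A/- → run D
t=5: L0/L1/L2 = -/A/- → run A
t=6: L0/L1/L2 = -/A/- → run A

context switches = 2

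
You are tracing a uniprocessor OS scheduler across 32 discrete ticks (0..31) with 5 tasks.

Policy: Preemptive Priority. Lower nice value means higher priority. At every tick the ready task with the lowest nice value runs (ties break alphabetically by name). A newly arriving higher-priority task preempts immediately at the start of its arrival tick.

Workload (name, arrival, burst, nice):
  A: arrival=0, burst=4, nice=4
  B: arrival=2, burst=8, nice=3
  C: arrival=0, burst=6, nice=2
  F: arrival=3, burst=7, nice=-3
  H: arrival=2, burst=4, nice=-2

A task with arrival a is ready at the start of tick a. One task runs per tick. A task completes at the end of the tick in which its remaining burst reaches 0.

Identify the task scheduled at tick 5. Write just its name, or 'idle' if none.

t=0: ready={A,C} → run C
t=1: ready={A,C} → run C
t=2: ready={A,B,C,H} → run H
t=3: ready={A,B,C,F,H} → run F
t=4: ready={A,B,C,F,H} → run F
t=5: ready={A,B,C,F,H} → run F
t=6: ready={A,B,C,F,H} → run F
t=7: ready={A,B,C,F,H} → run F
t=8: ready={A,B,C,F,H} → run F
t=9: ready={A,B,C,F,H} → run F
t=10: ready={A,B,C,H} → run H
t=11: ready={A,B,C,H} → run H
t=12: ready={A,B,C,H} → run H
t=13: ready={A,B,C} → run C
t=14: ready={A,B,C} → run C
t=15: ready={A,B,C} → run C
t=16: ready={A,B,C} → run C
t=17: ready={A,B} → run B
t=18: ready={A,B} → run B
t=19: ready={A,B} → run B
t=20: ready={A,B} → run B
t=21: ready={A,B} → run B
t=22: ready={A,B} → run B
t=23: ready={A,B} → run B
t=24: ready={A,B} → run B
t=25: ready={A} → run A
t=26: ready={A} → run A
t=27: ready={A} → run A
t=28: ready={A} → run A
t=29: (idle)
t=30: (idle)
t=31: (idle)

running at tick 5 = F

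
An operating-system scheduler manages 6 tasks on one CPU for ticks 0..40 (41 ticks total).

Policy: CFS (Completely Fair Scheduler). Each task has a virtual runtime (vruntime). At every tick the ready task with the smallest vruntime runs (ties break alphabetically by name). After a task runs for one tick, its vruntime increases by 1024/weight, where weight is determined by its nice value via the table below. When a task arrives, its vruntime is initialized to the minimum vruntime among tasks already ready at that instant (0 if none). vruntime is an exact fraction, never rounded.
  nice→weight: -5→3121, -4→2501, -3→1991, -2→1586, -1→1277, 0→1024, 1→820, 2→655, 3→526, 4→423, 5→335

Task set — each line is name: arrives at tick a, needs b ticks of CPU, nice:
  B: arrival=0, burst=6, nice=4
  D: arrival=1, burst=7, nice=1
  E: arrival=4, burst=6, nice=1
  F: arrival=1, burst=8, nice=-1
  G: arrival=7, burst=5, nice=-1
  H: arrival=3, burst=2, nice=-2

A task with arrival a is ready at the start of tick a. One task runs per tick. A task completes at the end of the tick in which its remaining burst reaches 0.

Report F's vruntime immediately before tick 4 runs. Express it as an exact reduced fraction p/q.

vruntime(F, start of tick 4) = 1740800/540171

t=0: vr[B=0] → run B
t=1: vr[B=1024/423 D=1024/423 F=1024/423] → run B
t=2: vr[B=2048/423 D=1024/423 F=1024/423] → run D
t=3: vr[B=2048/423 D=318208/86715 F=1024/423 H=1024/423] → run F
t=4: vr[B=2048/423 D=318208/86715 E=1024/423 F=1740800/540171 H=1024/423] → run E
t=5: vr[B=2048/423 D=318208/86715 E=318208/86715 F=1740800/540171 H=1024/423] → run H
t=6: vr[B=2048/423 D=318208/86715 E=318208/86715 F=1740800/540171 H=1028608/335439] → run H
t=7: vr[B=2048/423 D=318208/86715 E=318208/86715 F=1740800/540171 G=1740800/540171] → run F
t=8: vr[B=2048/423 D=318208/86715 E=318208/86715 F=2173952/540171 G=1740800/540171] → run G
t=9: vr[B=2048/423 D=318208/86715 E=318208/86715 F=2173952/540171 G=2173952/540171] → run D
t=10: vr[B=2048/423 D=426496/86715 E=318208/86715 F=2173952/540171 G=2173952/540171] → run E
t=11: vr[B=2048/423 D=426496/86715 E=426496/86715 F=2173952/540171 G=2173952/540171] → run F
t=12: vr[B=2048/423 D=426496/86715 E=426496/86715 F=2607104/540171 G=2173952/540171] → run G
t=13: vr[B=2048/423 D=426496/86715 E=426496/86715 F=2607104/540171 G=2607104/540171] → run F
t=14: vr[B=2048/423 D=426496/86715 E=426496/86715 F=3040256/540171 G=2607104/540171] → run G
t=15: vr[B=2048/423 D=426496/86715 E=426496/86715 F=3040256/540171 G=3040256/540171] → run B
t=16: vr[B=1024/141 D=426496/86715 E=426496/86715 F=3040256/540171 G=3040256/540171] → run D
t=17: vr[B=1024/141 D=534784/86715 E=426496/86715 F=3040256/540171 G=3040256/540171] → run E
t=18: vr[B=1024/141 D=534784/86715 E=534784/86715 F=3040256/540171 G=3040256/540171] → run F
t=19: vr[B=1024/141 D=534784/86715 E=534784/86715 F=3473408/540171 G=3040256/540171] → run G
t=20: vr[B=1024/141 D=534784/86715 E=534784/86715 F=3473408/540171 G=3473408/540171] → run D
t=21: vr[B=1024/141 D=643072/86715 E=534784/86715 F=3473408/540171 G=3473408/540171] → run E
t=22: vr[B=1024/141 D=643072/86715 E=643072/86715 F=3473408/540171 G=3473408/540171] → run F
t=23: vr[B=1024/141 D=643072/86715 E=643072/86715 F=3906560/540171 G=3473408/540171] → run G
t=24: vr[B=1024/141 D=643072/86715 E=643072/86715 F=3906560/540171] → run F
t=25: vr[B=1024/141 D=643072/86715 E=643072/86715 F=4339712/540171] → run B
t=26: vr[B=4096/423 D=643072/86715 E=643072/86715 F=4339712/540171] → run D
t=27: vr[B=4096/423 D=150272/17343 E=643072/86715 F=4339712/540171] → run E
t=28: vr[B=4096/423 D=150272/17343 E=150272/17343 F=4339712/540171] → run F
t=29: vr[B=4096/423 D=150272/17343 E=150272/17343] → run D
t=30: vr[B=4096/423 D=859648/86715 E=150272/17343] → run E
t=31: vr[B=4096/423 D=859648/86715] → run B
t=32: vr[B=5120/423 D=859648/86715] → run D
t=33: vr[B=5120/423] → run B
t=34: (idle)
t=35: (idle)
t=36: (idle)
t=37: (idle)
t=38: (idle)
t=39: (idle)
t=40: (idle)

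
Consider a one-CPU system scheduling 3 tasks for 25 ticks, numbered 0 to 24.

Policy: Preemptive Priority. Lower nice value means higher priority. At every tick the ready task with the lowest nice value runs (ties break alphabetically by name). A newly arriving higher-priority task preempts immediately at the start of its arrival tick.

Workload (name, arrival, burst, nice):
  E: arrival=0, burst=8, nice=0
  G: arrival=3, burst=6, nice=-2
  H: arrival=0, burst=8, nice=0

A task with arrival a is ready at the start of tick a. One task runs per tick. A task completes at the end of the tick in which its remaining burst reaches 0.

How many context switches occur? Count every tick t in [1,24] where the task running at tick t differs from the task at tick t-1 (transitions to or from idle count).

t=0: ready={E,H} → run E
t=1: ready={E,H} → run E
t=2: ready={E,H} → run E
t=3: ready={E,G,H} → run G
t=4: ready={E,G,H} → run G
t=5: ready={E,G,H} → run G
t=6: ready={E,G,H} → run G
t=7: ready={E,G,H} → run G
t=8: ready={E,G,H} → run G
t=9: ready={E,H} → run E
t=10: ready={E,H} → run E
t=11: ready={E,H} → run E
t=12: ready={E,H} → run E
t=13: ready={E,H} → run E
t=14: ready={H} → run H
t=15: ready={H} → run H
t=16: ready={H} → run H
t=17: ready={H} → run H
t=18: ready={H} → run H
t=19: ready={H} → run H
t=20: ready={H} → run H
t=21: ready={H} → run H
t=22: (idle)
t=23: (idle)
t=24: (idle)

context switches = 4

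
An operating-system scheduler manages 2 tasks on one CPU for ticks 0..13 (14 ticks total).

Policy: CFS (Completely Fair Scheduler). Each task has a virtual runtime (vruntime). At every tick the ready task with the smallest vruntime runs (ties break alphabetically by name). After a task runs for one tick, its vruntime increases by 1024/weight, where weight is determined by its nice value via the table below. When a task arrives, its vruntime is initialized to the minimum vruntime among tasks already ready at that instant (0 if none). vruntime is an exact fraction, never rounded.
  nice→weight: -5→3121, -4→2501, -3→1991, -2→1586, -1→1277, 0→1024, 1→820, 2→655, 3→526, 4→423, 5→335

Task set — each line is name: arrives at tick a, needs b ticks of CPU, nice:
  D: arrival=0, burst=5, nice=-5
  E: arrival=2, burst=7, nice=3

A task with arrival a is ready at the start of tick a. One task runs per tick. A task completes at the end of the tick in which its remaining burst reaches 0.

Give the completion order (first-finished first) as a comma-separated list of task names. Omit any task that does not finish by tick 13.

completion order = D, E

t=0: vr[D=0] → run D
t=1: vr[D=1024/3121] → run D
t=2: vr[D=2048/3121 E=2048/3121] → run D
t=3: vr[D=3072/3121 E=2048/3121] → run E
t=4: vr[D=3072/3121 E=2136576/820823] → run D
t=5: vr[D=4096/3121 E=2136576/820823] → run D
t=6: vr[E=2136576/820823] → run E
t=7: vr[E=3734528/820823] → run E
t=8: vr[E=5332480/820823] → run E
t=9: vr[E=6930432/820823] → run E
t=10: vr[E=8528384/820823] → run E
t=11: vr[E=10126336/820823] → run E
t=12: (idle)
t=13: (idle)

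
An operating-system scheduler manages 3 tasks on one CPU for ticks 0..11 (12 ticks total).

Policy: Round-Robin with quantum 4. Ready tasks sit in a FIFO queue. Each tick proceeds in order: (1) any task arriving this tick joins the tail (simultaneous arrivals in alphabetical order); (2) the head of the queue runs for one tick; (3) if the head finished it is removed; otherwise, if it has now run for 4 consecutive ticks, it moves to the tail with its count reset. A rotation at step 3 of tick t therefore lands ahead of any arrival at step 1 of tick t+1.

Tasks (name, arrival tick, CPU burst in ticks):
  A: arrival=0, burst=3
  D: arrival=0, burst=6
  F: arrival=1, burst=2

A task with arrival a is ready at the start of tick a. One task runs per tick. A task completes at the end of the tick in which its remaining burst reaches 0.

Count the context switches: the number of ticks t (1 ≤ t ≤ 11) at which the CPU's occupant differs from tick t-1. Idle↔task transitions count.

t=0: queue=[A,D] q_used=0 → run A
t=1: queue=[A,D,F] q_used=1 → run A
t=2: queue=[A,D,F] q_used=2 → run A
t=3: queue=[D,F] q_used=0 → run D
t=4: queue=[D,F] q_used=1 → run D
t=5: queue=[D,F] q_used=2 → run D
t=6: queue=[D,F] q_used=3 → run D
t=7: queue=[F,D] q_used=0 → run F
t=8: queue=[F,D] q_used=1 → run F
t=9: queue=[D] q_used=0 → run D
t=10: queue=[D] q_used=1 → run D
t=11: (idle)

context switches = 4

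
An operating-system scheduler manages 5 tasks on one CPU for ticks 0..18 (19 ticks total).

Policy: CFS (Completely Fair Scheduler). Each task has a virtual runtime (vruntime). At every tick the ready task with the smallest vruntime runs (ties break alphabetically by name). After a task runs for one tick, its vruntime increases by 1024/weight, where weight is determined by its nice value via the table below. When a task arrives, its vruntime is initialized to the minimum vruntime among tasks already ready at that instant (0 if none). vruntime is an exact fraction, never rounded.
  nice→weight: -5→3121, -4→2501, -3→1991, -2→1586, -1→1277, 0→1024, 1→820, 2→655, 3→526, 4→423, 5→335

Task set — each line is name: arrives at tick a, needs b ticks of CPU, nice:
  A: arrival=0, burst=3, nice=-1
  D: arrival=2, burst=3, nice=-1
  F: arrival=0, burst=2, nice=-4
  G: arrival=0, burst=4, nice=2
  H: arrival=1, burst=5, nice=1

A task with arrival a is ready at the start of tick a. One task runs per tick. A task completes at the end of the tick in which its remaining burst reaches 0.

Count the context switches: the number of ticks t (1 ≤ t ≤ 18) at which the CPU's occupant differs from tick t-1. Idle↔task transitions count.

t=0: vr[A=0 F=0 G=0] → run A
t=1: vr[A=1024/1277 F=0 G=0 H=0] → run F
t=2: vr[A=1024/1277 D=0 F=1024/2501 G=0 H=0] → run D
t=3: vr[A=1024/1277 D=1024/1277 F=1024/2501 G=0 H=0] → run G
t=4: vr[A=1024/1277 D=1024/1277 F=1024/2501 G=1024/655 H=0] → run H
t=5: vr[A=1024/1277 D=1024/1277 F=1024/2501 G=1024/655 H=256/205] → run F
t=6: vr[A=1024/1277 D=1024/1277 G=1024/655 H=256/205] → run A
t=7: vr[A=2048/1277 D=1024/1277 G=1024/655 H=256/205] → run D
t=8: vr[A=2048/1277 D=2048/1277 G=1024/655 H=256/205] → run H
t=9: vr[A=2048/1277 D=2048/1277 G=1024/655 H=512/205] → run G
t=10: vr[A=2048/1277 D=2048/1277 G=2048/655 H=512/205] → run A
t=11: vr[D=2048/1277 G=2048/655 H=512/205] → run D
t=12: vr[G=2048/655 H=512/205] → run H
t=13: vr[G=2048/655 H=768/205] → run G
t=14: vr[G=3072/655 H=768/205] → run H
t=15: vr[G=3072/655 H=1024/205] → run G
t=16: vr[H=1024/205] → run H
t=17: (idle)
t=18: (idle)

context switches = 17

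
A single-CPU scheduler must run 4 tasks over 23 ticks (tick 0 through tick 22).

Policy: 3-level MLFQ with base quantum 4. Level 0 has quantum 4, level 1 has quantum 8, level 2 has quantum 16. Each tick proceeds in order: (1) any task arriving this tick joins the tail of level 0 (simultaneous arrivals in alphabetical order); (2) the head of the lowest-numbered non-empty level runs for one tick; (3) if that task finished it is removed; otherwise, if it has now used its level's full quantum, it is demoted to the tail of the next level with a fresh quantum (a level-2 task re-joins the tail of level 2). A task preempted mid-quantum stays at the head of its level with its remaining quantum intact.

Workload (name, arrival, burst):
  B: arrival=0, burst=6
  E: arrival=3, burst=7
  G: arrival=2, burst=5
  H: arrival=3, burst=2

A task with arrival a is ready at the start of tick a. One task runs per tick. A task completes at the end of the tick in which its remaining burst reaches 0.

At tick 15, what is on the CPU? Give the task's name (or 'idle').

t=0: L0/L1/L2 = B/-/- → run B
t=1: L0/L1/L2 = B/-/- → run B
t=2: L0/L1/L2 = BG/-/- → run B
t=3: L0/L1/L2 = BGEH/-/- → run B
t=4: L0/L1/L2 = GEH/B/- → run G
t=5: L0/L1/L2 = GEH/B/- → run G
t=6: L0/L1/L2 = GEH/B/- → run G
t=7: L0/L1/L2 = GEH/B/- → run G
t=8: L0/L1/L2 = EH/BG/- → run E
t=9: L0/L1/L2 = EH/BG/- → run E
t=10: L0/L1/L2 = EH/BG/- → run E
t=11: L0/L1/L2 = EH/BG/- → run E
t=12: L0/L1/L2 = H/BGE/- → run H
t=13: L0/L1/L2 = H/BGE/- → run H
t=14: L0/L1/L2 = -/BGE/- → run B
t=15: L0/L1/L2 = -/BGE/- → run B
t=16: L0/L1/L2 = -/GE/- → run G
t=17: L0/L1/L2 = -/E/- → run E
t=18: L0/L1/L2 = -/E/- → run E
t=19: L0/L1/L2 = -/E/- → run E
t=20: (idle)
t=21: (idle)
t=22: (idle)

running at tick 15 = B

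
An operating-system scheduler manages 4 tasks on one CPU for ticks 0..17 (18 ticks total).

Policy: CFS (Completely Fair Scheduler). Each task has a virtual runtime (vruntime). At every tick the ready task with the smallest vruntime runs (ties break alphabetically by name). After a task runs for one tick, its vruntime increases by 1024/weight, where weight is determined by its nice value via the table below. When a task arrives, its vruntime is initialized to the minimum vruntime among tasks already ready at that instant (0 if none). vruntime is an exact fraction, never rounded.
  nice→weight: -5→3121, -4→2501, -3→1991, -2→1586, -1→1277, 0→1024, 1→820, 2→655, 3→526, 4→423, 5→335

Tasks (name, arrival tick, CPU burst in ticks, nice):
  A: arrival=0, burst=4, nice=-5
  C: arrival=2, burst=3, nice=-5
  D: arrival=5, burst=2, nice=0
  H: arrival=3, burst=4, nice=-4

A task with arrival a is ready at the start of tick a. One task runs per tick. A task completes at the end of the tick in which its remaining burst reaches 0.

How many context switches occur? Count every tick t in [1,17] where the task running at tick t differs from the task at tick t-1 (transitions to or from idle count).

context switches = 10

t=0: vr[A=0] → run A
t=1: vr[A=1024/3121] → run A
t=2: vr[A=2048/3121 C=2048/3121] → run A
t=3: vr[A=3072/3121 C=2048/3121 H=2048/3121] → run C
t=4: vr[A=3072/3121 C=3072/3121 H=2048/3121] → run H
t=5: vr[A=3072/3121 C=3072/3121 D=3072/3121 H=8317952/7805621] → run A
t=6: vr[C=3072/3121 D=3072/3121 H=8317952/7805621] → run C
t=7: vr[C=4096/3121 D=3072/3121 H=8317952/7805621] → run D
t=8: vr[C=4096/3121 D=6193/3121 H=8317952/7805621] → run H
t=9: vr[C=4096/3121 D=6193/3121 H=11513856/7805621] → run C
t=10: vr[D=6193/3121 H=11513856/7805621] → run H
t=11: vr[D=6193/3121 H=14709760/7805621] → run H
t=12: vr[D=6193/3121] → run D
t=13: (idle)
t=14: (idle)
t=15: (idle)
t=16: (idle)
t=17: (idle)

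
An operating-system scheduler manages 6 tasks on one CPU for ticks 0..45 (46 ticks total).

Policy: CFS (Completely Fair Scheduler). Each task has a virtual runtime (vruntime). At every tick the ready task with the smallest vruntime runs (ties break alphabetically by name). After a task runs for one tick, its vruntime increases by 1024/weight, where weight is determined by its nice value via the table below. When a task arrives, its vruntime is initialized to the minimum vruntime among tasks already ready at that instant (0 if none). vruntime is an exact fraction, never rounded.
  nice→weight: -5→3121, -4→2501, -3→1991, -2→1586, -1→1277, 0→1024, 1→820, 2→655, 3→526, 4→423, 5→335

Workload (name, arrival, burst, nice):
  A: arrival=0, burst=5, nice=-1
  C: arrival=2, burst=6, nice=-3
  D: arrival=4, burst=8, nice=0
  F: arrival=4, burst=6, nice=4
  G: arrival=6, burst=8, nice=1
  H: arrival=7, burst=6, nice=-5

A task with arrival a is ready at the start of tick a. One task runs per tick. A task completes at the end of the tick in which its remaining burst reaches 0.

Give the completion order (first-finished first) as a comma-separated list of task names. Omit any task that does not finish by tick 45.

t=0: vr[A=0] → run A
t=1: vr[A=1024/1277] → run A
t=2: vr[A=2048/1277 C=2048/1277] → run A
t=3: vr[A=3072/1277 C=2048/1277] → run C
t=4: vr[A=3072/1277 C=5385216/2542507 D=5385216/2542507 F=5385216/2542507] → run C
t=5: vr[A=3072/1277 C=6692864/2542507 D=5385216/2542507 F=5385216/2542507] → run D
t=6: vr[A=3072/1277 C=6692864/2542507 D=7927723/2542507 F=5385216/2542507 G=5385216/2542507] → run F
t=7: vr[A=3072/1277 C=6692864/2542507 D=7927723/2542507 F=4881473536/1075480461 G=5385216/2542507 H=5385216/2542507] → run G
t=8: vr[A=3072/1277 C=6692864/2542507 D=7927723/2542507 F=4881473536/1075480461 G=1754851072/521213935 H=5385216/2542507] → run H
t=9: vr[A=3072/1277 C=6692864/2542507 D=7927723/2542507 F=4881473536/1075480461 G=1754851072/521213935 H=19410786304/7935164347] → run A
t=10: vr[A=4096/1277 C=6692864/2542507 D=7927723/2542507 F=4881473536/1075480461 G=1754851072/521213935 H=19410786304/7935164347] → run H
t=11: vr[A=4096/1277 C=6692864/2542507 D=7927723/2542507 F=4881473536/1075480461 G=1754851072/521213935 H=22014313472/7935164347] → run C
t=12: vr[A=4096/1277 C=8000512/2542507 D=7927723/2542507 F=4881473536/1075480461 G=1754851072/521213935 H=22014313472/7935164347] → run H
t=13: vr[A=4096/1277 C=8000512/2542507 D=7927723/2542507 F=4881473536/1075480461 G=1754851072/521213935 H=24617840640/7935164347] → run H
t=14: vr[A=4096/1277 C=8000512/2542507 D=7927723/2542507 F=4881473536/1075480461 G=1754851072/521213935 H=27221367808/7935164347] → run D
t=15: vr[A=4096/1277 C=8000512/2542507 D=10470230/2542507 F=4881473536/1075480461 G=1754851072/521213935 H=27221367808/7935164347] → run C
t=16: vr[A=4096/1277 C=9308160/2542507 D=10470230/2542507 F=4881473536/1075480461 G=1754851072/521213935 H=27221367808/7935164347] → run A
t=17: vr[C=9308160/2542507 D=10470230/2542507 F=4881473536/1075480461 G=1754851072/521213935 H=27221367808/7935164347] → run G
t=18: vr[C=9308160/2542507 D=10470230/2542507 F=4881473536/1075480461 G=2405732864/521213935 H=27221367808/7935164347] → run H
t=19: vr[C=9308160/2542507 D=10470230/2542507 F=4881473536/1075480461 G=2405732864/521213935 H=29824894976/7935164347] → run C
t=20: vr[C=10615808/2542507 D=10470230/2542507 F=4881473536/1075480461 G=2405732864/521213935 H=29824894976/7935164347] → run H
t=21: vr[C=10615808/2542507 D=10470230/2542507 F=4881473536/1075480461 G=2405732864/521213935] → run D
t=22: vr[C=10615808/2542507 D=13012737/2542507 F=4881473536/1075480461 G=2405732864/521213935] → run C
t=23: vr[D=13012737/2542507 F=4881473536/1075480461 G=2405732864/521213935] → run F
t=24: vr[D=13012737/2542507 F=7485000704/1075480461 G=2405732864/521213935] → run G
t=25: vr[D=13012737/2542507 F=7485000704/1075480461 G=3056614656/521213935] → run D
t=26: vr[D=15555244/2542507 F=7485000704/1075480461 G=3056614656/521213935] → run G
t=27: vr[D=15555244/2542507 F=7485000704/1075480461 G=3707496448/521213935] → run D
t=28: vr[D=18097751/2542507 F=7485000704/1075480461 G=3707496448/521213935] → run F
t=29: vr[D=18097751/2542507 F=3362842624/358493487 G=3707496448/521213935] → run G
t=30: vr[D=18097751/2542507 F=3362842624/358493487 G=871675648/104242787] → run D
t=31: vr[D=20640258/2542507 F=3362842624/358493487 G=871675648/104242787] → run D
t=32: vr[D=23182765/2542507 F=3362842624/358493487 G=871675648/104242787] → run G
t=33: vr[D=23182765/2542507 F=3362842624/358493487 G=5009260032/521213935] → run D
t=34: vr[F=3362842624/358493487 G=5009260032/521213935] → run F
t=35: vr[F=12692055040/1075480461 G=5009260032/521213935] → run G
t=36: vr[F=12692055040/1075480461 G=5660141824/521213935] → run G
t=37: vr[F=12692055040/1075480461] → run F
t=38: vr[F=15295582208/1075480461] → run F
t=39: (idle)
t=40: (idle)
t=41: (idle)
t=42: (idle)
t=43: (idle)
t=44: (idle)
t=45: (idle)

completion order = A, H, C, D, G, F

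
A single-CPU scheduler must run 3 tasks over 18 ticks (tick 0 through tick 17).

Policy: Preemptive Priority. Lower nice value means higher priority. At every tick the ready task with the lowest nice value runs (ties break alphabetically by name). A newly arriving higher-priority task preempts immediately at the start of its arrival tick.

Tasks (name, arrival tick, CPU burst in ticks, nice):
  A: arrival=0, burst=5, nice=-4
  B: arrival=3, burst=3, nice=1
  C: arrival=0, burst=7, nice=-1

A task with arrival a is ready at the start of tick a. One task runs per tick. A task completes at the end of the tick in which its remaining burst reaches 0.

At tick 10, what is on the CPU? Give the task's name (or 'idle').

t=0: ready={A,C} → run A
t=1: ready={A,C} → run A
t=2: ready={A,C} → run A
t=3: ready={A,B,C} → run A
t=4: ready={A,B,C} → run A
t=5: ready={B,C} → run C
t=6: ready={B,C} → run C
t=7: ready={B,C} → run C
t=8: ready={B,C} → run C
t=9: ready={B,C} → run C
t=10: ready={B,C} → run C
t=11: ready={B,C} → run C
t=12: ready={B} → run B
t=13: ready={B} → run B
t=14: ready={B} → run B
t=15: (idle)
t=16: (idle)
t=17: (idle)

running at tick 10 = C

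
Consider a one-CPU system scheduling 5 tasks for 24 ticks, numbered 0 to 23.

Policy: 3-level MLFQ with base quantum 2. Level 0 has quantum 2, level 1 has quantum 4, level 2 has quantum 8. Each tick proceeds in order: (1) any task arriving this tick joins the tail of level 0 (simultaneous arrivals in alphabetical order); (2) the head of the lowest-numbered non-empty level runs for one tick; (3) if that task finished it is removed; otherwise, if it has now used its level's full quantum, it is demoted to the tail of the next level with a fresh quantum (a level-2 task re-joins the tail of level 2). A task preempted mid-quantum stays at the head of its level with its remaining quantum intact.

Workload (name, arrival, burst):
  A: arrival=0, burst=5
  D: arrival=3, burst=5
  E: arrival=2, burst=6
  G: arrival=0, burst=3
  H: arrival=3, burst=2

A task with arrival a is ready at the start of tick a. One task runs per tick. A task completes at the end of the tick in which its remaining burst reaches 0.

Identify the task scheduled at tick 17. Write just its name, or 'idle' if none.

t=0: L0/L1/L2 = AG/-/- → run A
t=1: L0/L1/L2 = AG/-/- → run A
t=2: L0/L1/L2 = GE/A/- → run G
t=3: L0/L1/L2 = GEDH/A/- → run G
t=4: L0/L1/L2 = EDH/AG/- → run E
t=5: L0/L1/L2 = EDH/AG/- → run E
t=6: L0/L1/L2 = DH/AGE/- → run D
t=7: L0/L1/L2 = DH/AGE/- → run D
t=8: L0/L1/L2 = H/AGED/- → run H
t=9: L0/L1/L2 = H/AGED/- → run H
t=10: L0/L1/L2 = -/AGED/- → run A
t=11: L0/L1/L2 = -/AGED/- → run A
t=12: L0/L1/L2 = -/AGED/- → run A
t=13: L0/L1/L2 = -/GED/- → run G
t=14: L0/L1/L2 = -/ED/- → run E
t=15: L0/L1/L2 = -/ED/- → run E
t=16: L0/L1/L2 = -/ED/- → run E
t=17: L0/L1/L2 = -/ED/- → run E
t=18: L0/L1/L2 = -/D/- → run D
t=19: L0/L1/L2 = -/D/- → run D
t=20: L0/L1/L2 = -/D/- → run D
t=21: (idle)
t=22: (idle)
t=23: (idle)

running at tick 17 = E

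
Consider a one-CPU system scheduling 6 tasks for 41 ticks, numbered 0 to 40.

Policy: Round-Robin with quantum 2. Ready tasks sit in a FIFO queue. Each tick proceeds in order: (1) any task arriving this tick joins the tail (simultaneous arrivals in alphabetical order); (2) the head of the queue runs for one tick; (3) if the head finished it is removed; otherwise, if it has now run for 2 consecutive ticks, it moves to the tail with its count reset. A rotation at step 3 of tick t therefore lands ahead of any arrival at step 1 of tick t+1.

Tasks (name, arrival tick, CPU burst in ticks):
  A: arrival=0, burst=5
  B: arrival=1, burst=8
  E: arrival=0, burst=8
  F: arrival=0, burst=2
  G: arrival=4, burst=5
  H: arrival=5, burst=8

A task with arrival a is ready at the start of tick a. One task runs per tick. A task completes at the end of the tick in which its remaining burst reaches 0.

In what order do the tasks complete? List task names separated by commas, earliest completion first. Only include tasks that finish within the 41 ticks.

t=0: queue=[A,E,F] q_used=0 → run A
t=1: queue=[A,E,F,B] q_used=1 → run A
t=2: queue=[E,F,B,A] q_used=0 → run E
t=3: queue=[E,F,B,A] q_used=1 → run E
t=4: queue=[F,B,A,E,G] q_used=0 → run F
t=5: queue=[F,B,A,E,G,H] q_used=1 → run F
t=6: queue=[B,A,E,G,H] q_used=0 → run B
t=7: queue=[B,A,E,G,H] q_used=1 → run B
t=8: queue=[A,E,G,H,B] q_used=0 → run A
t=9: queue=[A,E,G,H,B] q_used=1 → run A
t=10: queue=[E,G,H,B,A] q_used=0 → run E
t=11: queue=[E,G,H,B,A] q_used=1 → run E
t=12: queue=[G,H,B,A,E] q_used=0 → run G
t=13: queue=[G,H,B,A,E] q_used=1 → run G
t=14: queue=[H,B,A,E,G] q_used=0 → run H
t=15: queue=[H,B,A,E,G] q_used=1 → run H
t=16: queue=[B,A,E,G,H] q_used=0 → run B
t=17: queue=[B,A,E,G,H] q_used=1 → run B
t=18: queue=[A,E,G,H,B] q_used=0 → run A
t=19: queue=[E,G,H,B] q_used=0 → run E
t=20: queue=[E,G,H,B] q_used=1 → run E
t=21: queue=[G,H,B,E] q_used=0 → run G
t=22: queue=[G,H,B,E] q_used=1 → run G
t=23: queue=[H,B,E,G] q_used=0 → run H
t=24: queue=[H,B,E,G] q_used=1 → run H
t=25: queue=[B,E,G,H] q_used=0 → run B
t=26: queue=[B,E,G,H] q_used=1 → run B
t=27: queue=[E,G,H,B] q_used=0 → run E
t=28: queue=[E,G,H,B] q_used=1 → run E
t=29: queue=[G,H,B] q_used=0 → run G
t=30: queue=[H,B] q_used=0 → run H
t=31: queue=[H,B] q_used=1 → run H
t=32: queue=[B,H] q_used=0 → run B
t=33: queue=[B,H] q_used=1 → run B
t=34: queue=[H] q_used=0 → run H
t=35: queue=[H] q_used=1 → run H
t=36: (idle)
t=37: (idle)
t=38: (idle)
t=39: (idle)
t=40: (idle)

completion order = F, A, E, G, B, H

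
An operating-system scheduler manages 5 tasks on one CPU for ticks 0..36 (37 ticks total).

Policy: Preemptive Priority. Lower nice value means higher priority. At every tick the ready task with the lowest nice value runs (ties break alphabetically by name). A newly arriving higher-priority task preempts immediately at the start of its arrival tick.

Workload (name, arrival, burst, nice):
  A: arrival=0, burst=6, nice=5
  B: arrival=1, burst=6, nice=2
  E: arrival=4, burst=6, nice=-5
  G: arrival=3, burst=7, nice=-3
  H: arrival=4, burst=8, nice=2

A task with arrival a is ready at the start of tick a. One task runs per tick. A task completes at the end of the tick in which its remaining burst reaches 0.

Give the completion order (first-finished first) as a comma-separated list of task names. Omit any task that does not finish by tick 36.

completion order = E, G, B, H, A

t=0: ready={A} → run A
t=1: ready={A,B} → run B
t=2: ready={A,B} → run B
t=3: ready={A,B,G} → run G
t=4: ready={A,B,E,G,H} → run E
t=5: ready={A,B,E,G,H} → run E
t=6: ready={A,B,E,G,H} → run E
t=7: ready={A,B,E,G,H} → run E
t=8: ready={A,B,E,G,H} → run E
t=9: ready={A,B,E,G,H} → run E
t=10: ready={A,B,G,H} → run G
t=11: ready={A,B,G,H} → run G
t=12: ready={A,B,G,H} → run G
t=13: ready={A,B,G,H} → run G
t=14: ready={A,B,G,H} → run G
t=15: ready={A,B,G,H} → run G
t=16: ready={A,B,H} → run B
t=17: ready={A,B,H} → run B
t=18: ready={A,B,H} → run B
t=19: ready={A,B,H} → run B
t=20: ready={A,H} → run H
t=21: ready={A,H} → run H
t=22: ready={A,H} → run H
t=23: ready={A,H} → run H
t=24: ready={A,H} → run H
t=25: ready={A,H} → run H
t=26: ready={A,H} → run H
t=27: ready={A,H} → run H
t=28: ready={A} → run A
t=29: ready={A} → run A
t=30: ready={A} → run A
t=31: ready={A} → run A
t=32: ready={A} → run A
t=33: (idle)
t=34: (idle)
t=35: (idle)
t=36: (idle)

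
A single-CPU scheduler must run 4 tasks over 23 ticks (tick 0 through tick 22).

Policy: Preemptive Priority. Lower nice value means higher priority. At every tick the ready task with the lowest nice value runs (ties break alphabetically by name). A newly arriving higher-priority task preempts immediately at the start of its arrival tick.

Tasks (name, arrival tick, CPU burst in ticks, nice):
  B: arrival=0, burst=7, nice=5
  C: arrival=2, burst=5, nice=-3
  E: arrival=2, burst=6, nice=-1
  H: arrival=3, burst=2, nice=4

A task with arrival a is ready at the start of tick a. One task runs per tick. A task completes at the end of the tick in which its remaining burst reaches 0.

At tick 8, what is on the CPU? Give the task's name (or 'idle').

t=0: ready={B} → run B
t=1: ready={B} → run B
t=2: ready={B,C,E} → run C
t=3: ready={B,C,E,H} → run C
t=4: ready={B,C,E,H} → run C
t=5: ready={B,C,E,H} → run C
t=6: ready={B,C,E,H} → run C
t=7: ready={B,E,H} → run E
t=8: ready={B,E,H} → run E
t=9: ready={B,E,H} → run E
t=10: ready={B,E,H} → run E
t=11: ready={B,E,H} → run E
t=12: ready={B,E,H} → run E
t=13: ready={B,H} → run H
t=14: ready={B,H} → run H
t=15: ready={B} → run B
t=16: ready={B} → run B
t=17: ready={B} → run B
t=18: ready={B} → run B
t=19: ready={B} → run B
t=20: (idle)
t=21: (idle)
t=22: (idle)

running at tick 8 = E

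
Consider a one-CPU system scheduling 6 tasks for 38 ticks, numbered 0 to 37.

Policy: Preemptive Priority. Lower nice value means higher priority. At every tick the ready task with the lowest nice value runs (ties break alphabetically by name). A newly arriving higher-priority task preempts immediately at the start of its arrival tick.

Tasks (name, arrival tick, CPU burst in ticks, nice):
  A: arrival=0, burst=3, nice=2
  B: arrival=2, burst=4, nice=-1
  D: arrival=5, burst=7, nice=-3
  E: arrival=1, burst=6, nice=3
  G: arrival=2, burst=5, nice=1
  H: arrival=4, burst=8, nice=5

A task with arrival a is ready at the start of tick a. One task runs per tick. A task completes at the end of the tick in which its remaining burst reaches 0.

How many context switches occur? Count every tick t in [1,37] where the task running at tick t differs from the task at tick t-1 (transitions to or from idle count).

t=0: ready={A} → run A
t=1: ready={A,E} → run A
t=2: ready={A,B,E,G} → run B
t=3: ready={A,B,E,G} → run B
t=4: ready={A,B,E,G,H} → run B
t=5: ready={A,B,D,E,G,H} → run D
t=6: ready={A,B,D,E,G,H} → run D
t=7: ready={A,B,D,E,G,H} → run D
t=8: ready={A,B,D,E,G,H} → run D
t=9: ready={A,B,D,E,G,H} → run D
t=10: ready={A,B,D,E,G,H} → run D
t=11: ready={A,B,D,E,G,H} → run D
t=12: ready={A,B,E,G,H} → run B
t=13: ready={A,E,G,H} → run G
t=14: ready={A,E,G,H} → run G
t=15: ready={A,E,G,H} → run G
t=16: ready={A,E,G,H} → run G
t=17: ready={A,E,G,H} → run G
t=18: ready={A,E,H} → run A
t=19: ready={E,H} → run E
t=20: ready={E,H} → run E
t=21: ready={E,H} → run E
t=22: ready={E,H} → run E
t=23: ready={E,H} → run E
t=24: ready={E,H} → run E
t=25: ready={H} → run H
t=26: ready={H} → run H
t=27: ready={H} → run H
t=28: ready={H} → run H
t=29: ready={H} → run H
t=30: ready={H} → run H
t=31: ready={H} → run H
t=32: ready={H} → run H
t=33: (idle)
t=34: (idle)
t=35: (idle)
t=36: (idle)
t=37: (idle)

context switches = 8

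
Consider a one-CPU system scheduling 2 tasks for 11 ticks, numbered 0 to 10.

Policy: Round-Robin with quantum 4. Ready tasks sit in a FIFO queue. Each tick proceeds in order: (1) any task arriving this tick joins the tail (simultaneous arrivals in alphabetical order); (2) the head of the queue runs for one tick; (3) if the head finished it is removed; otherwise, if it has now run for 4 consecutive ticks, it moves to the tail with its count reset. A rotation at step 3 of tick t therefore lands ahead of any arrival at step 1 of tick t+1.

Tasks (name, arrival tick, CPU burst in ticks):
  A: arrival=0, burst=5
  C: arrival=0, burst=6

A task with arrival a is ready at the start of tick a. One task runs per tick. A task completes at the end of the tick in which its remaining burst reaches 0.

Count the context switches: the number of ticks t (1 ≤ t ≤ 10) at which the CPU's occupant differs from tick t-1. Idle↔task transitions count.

context switches = 3

t=0: queue=[A,C] q_used=0 → run A
t=1: queue=[A,C] q_used=1 → run A
t=2: queue=[A,C] q_used=2 → run A
t=3: queue=[A,C] q_used=3 → run A
t=4: queue=[C,A] q_used=0 → run C
t=5: queue=[C,A] q_used=1 → run C
t=6: queue=[C,A] q_used=2 → run C
t=7: queue=[C,A] q_used=3 → run C
t=8: queue=[A,C] q_used=0 → run A
t=9: queue=[C] q_used=0 → run C
t=10: queue=[C] q_used=1 → run C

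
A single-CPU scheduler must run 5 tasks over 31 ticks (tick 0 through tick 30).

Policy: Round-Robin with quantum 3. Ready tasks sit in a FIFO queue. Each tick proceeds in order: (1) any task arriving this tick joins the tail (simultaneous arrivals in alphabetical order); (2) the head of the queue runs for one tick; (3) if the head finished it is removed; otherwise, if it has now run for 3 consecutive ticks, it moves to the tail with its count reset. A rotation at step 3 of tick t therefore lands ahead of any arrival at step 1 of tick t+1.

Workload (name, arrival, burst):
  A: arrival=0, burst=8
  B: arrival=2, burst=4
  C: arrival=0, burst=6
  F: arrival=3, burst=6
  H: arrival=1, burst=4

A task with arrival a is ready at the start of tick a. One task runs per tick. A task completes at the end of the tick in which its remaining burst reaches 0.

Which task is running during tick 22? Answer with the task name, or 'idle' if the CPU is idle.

t=0: queue=[A,C] q_used=0 → run A
t=1: queue=[A,C,H] q_used=1 → run A
t=2: queue=[A,C,H,B] q_used=2 → run A
t=3: queue=[C,H,B,A,F] q_used=0 → run C
t=4: queue=[C,H,B,A,F] q_used=1 → run C
t=5: queue=[C,H,B,A,F] q_used=2 → run C
t=6: queue=[H,B,A,F,C] q_used=0 → run H
t=7: queue=[H,B,A,F,C] q_used=1 → run H
t=8: queue=[H,B,A,F,C] q_used=2 → run H
t=9: queue=[B,A,F,C,H] q_used=0 → run B
t=10: queue=[B,A,F,C,H] q_used=1 → run B
t=11: queue=[B,A,F,C,H] q_used=2 → run B
t=12: queue=[A,F,C,H,B] q_used=0 → run A
t=13: queue=[A,F,C,H,B] q_used=1 → run A
t=14: queue=[A,F,C,H,B] q_used=2 → run A
t=15: queue=[F,C,H,B,A] q_used=0 → run F
t=16: queue=[F,C,H,B,A] q_used=1 → run F
t=17: queue=[F,C,H,B,A] q_used=2 → run F
t=18: queue=[C,H,B,A,F] q_used=0 → run C
t=19: queue=[C,H,B,A,F] q_used=1 → run C
t=20: queue=[C,H,B,A,F] q_used=2 → run C
t=21: queue=[H,B,A,F] q_used=0 → run H
t=22: queue=[B,A,F] q_used=0 → run B
t=23: queue=[A,F] q_used=0 → run A
t=24: queue=[A,F] q_used=1 → run A
t=25: queue=[F] q_used=0 → run F
t=26: queue=[F] q_used=1 → run F
t=27: queue=[F] q_used=2 → run F
t=28: (idle)
t=29: (idle)
t=30: (idle)

running at tick 22 = B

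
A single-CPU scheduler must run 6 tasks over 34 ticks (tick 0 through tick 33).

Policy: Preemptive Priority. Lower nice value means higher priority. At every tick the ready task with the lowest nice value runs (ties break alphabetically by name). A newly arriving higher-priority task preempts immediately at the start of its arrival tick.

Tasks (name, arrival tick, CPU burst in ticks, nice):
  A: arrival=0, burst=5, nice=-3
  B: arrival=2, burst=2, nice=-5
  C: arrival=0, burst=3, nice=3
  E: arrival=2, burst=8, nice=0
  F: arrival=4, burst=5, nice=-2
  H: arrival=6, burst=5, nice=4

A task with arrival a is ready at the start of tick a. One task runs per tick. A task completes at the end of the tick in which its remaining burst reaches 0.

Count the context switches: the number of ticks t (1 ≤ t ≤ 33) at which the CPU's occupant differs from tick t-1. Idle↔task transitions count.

context switches = 7

t=0: ready={A,C} → run A
t=1: ready={A,C} → run A
t=2: ready={A,B,C,E} → run B
t=3: ready={A,B,C,E} → run B
t=4: ready={A,C,E,F} → run A
t=5: ready={A,C,E,F} → run A
t=6: ready={A,C,E,F,H} → run A
t=7: ready={C,E,F,H} → run F
t=8: ready={C,E,F,H} → run F
t=9: ready={C,E,F,H} → run F
t=10: ready={C,E,F,H} → run F
t=11: ready={C,E,F,H} → run F
t=12: ready={C,E,H} → run E
t=13: ready={C,E,H} → run E
t=14: ready={C,E,H} → run E
t=15: ready={C,E,H} → run E
t=16: ready={C,E,H} → run E
t=17: ready={C,E,H} → run E
t=18: ready={C,E,H} → run E
t=19: ready={C,E,H} → run E
t=20: ready={C,H} → run C
t=21: ready={C,H} → run C
t=22: ready={C,H} → run C
t=23: ready={H} → run H
t=24: ready={H} → run H
t=25: ready={H} → run H
t=26: ready={H} → run H
t=27: ready={H} → run H
t=28: (idle)
t=29: (idle)
t=30: (idle)
t=31: (idle)
t=32: (idle)
t=33: (idle)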